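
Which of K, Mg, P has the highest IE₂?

K

Consider each +1 ion: K⁺ is the bare [Ar] core; Mg⁺ still has 1 valence electron; P⁺ still has 4 valence electrons.
Core electrons are held far more tightly than valence electrons, so K tops the IE_2 order.
Valence configurations: Mg⁺ [Ne]3s¹, P⁺ [Ne]3s²3p².
Approximate IE_2 values (kJ/mol): K 3052, Mg 1451, P 1907.
Overall IE_2 order: Mg < P < K.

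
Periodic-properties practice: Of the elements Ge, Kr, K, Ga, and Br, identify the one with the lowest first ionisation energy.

K

K is in period 4, group 1; Ga is in period 4, group 13; Ge is in period 4, group 14; Br is in period 4, group 17; Kr is in period 4, group 18.
Across a period the outer electron is held more tightly (higher IE₁); down a group it sits in a higher shell, more shielded, and comes off more easily.
All lie in period 4, so first ionization energy increases left to right.
The lowest first ionisation energy among these belongs to K.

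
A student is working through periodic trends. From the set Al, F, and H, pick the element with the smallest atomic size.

H

H is in period 1, group 1; F is in period 2, group 17; Al is in period 3, group 13.
Radius decreases left→right (rising Z_eff, same n) and increases top→bottom (higher n).
Neither a single period nor a single group — weigh both effects.
F > H: period and group pull opposite ways; the down-group shift dominates (64 vs 32 pm).
Al > F: relative to F, both the across-period and down-group shifts push Al's atomic radius up.
For reference (pm): H 32, F 64, Al 126.
The smallest atomic size among these belongs to H.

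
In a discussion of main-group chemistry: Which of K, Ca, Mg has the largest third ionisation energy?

Mg

Consider each +2 ion: K²⁺ is already 1 electron into the core; Ca²⁺ is the bare [Ar] core; Mg²⁺ is the bare [Ne] core.
All of these are removing an electron from a noble-gas core or deeper; the smaller core (lower principal quantum number) is held far more tightly, and within a period the higher nuclear charge binds the same core more tightly.
Tabulated IE_3 (kJ/mol): K 4420, Ca 4912, Mg 7733.
Putting it together, IE_3: K < Ca < Mg.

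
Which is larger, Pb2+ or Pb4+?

Pb2+

Both ions have Z = 82 protons, but Pb4+ has lost more electrons, so its remaining electrons feel a larger effective nuclear charge per electron and are pulled in more tightly.
Higher positive charge → smaller ion, so Pb2+ > Pb4+.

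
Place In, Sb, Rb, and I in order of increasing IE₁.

Removing the outermost electron gets harder across a period and easier down a group.
All lie in period 5, so first ionization energy increases left to right.
So from lowest to highest: Rb < In < Sb < I.

Rb < In < Sb < I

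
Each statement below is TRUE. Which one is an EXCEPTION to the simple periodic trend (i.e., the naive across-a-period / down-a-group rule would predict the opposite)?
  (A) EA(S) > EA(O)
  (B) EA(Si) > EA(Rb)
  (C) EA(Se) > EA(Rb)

(A)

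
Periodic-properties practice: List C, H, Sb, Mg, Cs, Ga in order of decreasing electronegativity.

C > H > Sb > Ga > Mg > Cs

H is in period 1, group 1; C is in period 2, group 14; Mg is in period 3, group 2; Ga is in period 4, group 13; Sb is in period 5, group 15; Cs is in period 6, group 1.
Electronegativity increases across a period and decreases down a group, tracking effective nuclear charge and atomic size.
Here both period and group differ, so the two effects have to be weighed against each other.
Mg > Cs: both effects reinforce here, so Mg is clearly the higher of the two.
Ga > Mg: period and group pull opposite ways; the across-period shift dominates (1.81 vs 1.31).
Sb > Ga: period and group pull opposite ways; the across-period shift dominates (2.05 vs 1.81).
H > Sb: period and group pull opposite ways; the down-group shift dominates (2.20 vs 2.05).
C > H: period and group pull opposite ways; the across-period shift dominates (2.55 vs 2.20).
Tabulated electronegativity (Pauling): H 2.20, C 2.55, Mg 1.31, Ga 1.81, Sb 2.05, Cs 0.79.
So from highest to lowest: C > H > Sb > Ga > Mg > Cs.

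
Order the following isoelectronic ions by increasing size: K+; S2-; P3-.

K+ < S2- < P3-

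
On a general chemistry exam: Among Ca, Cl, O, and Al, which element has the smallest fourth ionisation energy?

Consider each +3 ion: Ca³⁺ is already 1 electron into the core; Cl³⁺ still has 4 valence electrons; O³⁺ still has 3 valence electrons; Al³⁺ is the bare [Ne] core.
Usually core removal costs more than valence removal, but here the competition is close: a tightly held n=2 valence electron can cost more to remove than an n=3 core electron, so the actual values have to decide it.
Valence configurations: Cl³⁺ [Ne]3s²3p², O³⁺ [He]2s²2p¹.
The numbers (kJ/mol): Ca 6491, Cl 5159, O 7469, Al 11577.
Overall IE_4 order: Cl < Ca < O < Al.

Cl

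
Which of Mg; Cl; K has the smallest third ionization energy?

Cl

After 2 electrons have been removed, what remains? Mg²⁺ is the bare [Ne] core; Cl²⁺ still has 5 valence electrons; K²⁺ is already 1 electron into the core.
Breaking into a closed-shell core is much more expensive than removing a leftover valence electron — K and Mg have the largest IE_3 here.
Approximate IE_3 values (kJ/mol): Mg 7733, Cl 3822, K 4420.
Overall IE_3 order: Cl < K < Mg.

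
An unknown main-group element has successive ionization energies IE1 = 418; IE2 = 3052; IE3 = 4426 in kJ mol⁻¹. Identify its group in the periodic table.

Group 1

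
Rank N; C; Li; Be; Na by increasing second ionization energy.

Be, C, N, Na, Li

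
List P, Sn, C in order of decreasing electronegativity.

C is in period 2, group 14; P is in period 3, group 15; Sn is in period 5, group 14.
Electronegativity increases across a period and decreases down a group, tracking effective nuclear charge and atomic size.
These span different periods and groups, so the two trends combine.
P > Sn: both effects reinforce here, so P is clearly the higher of the two.
C > P: period and group pull opposite ways; the down-group shift dominates (2.55 vs 2.19).
For reference (Pauling): C 2.55, P 2.19, Sn 1.96.
So from highest to lowest: C > P > Sn.

C > P > Sn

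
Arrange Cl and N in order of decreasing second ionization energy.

The second ionization energy removes an electron from the +1 ion. For each element: Cl⁺ still has 6 valence electrons; N⁺ still has 4 valence electrons.
All are still removing valence electrons, so compare the +1 ions as you would atoms: IE_2 generally rises across a period (higher Z_eff) and falls down a group (larger shell), subject to the usual subshell exceptions.
Valence configurations: Cl⁺ [Ne]3s²3p⁴, N⁺ [He]2s²2p².
The numbers (kJ/mol): Cl 2298, N 2856.
Hence IE_2: Cl < N.

N, Cl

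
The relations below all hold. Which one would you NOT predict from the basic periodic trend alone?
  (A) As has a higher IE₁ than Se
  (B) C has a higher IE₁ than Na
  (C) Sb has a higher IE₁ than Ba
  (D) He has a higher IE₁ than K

The general trend: IE₁ increases across a period and decreases down a group.
(A) As (period 4, group 15) vs Se (period 4, group 16): the stated order contradicts the simple trend.
(B) C (period 2, group 14) vs Na (period 3, group 1): the stated order agrees with the simple trend.
(C) Sb (period 5, group 15) vs Ba (period 6, group 2): the stated order agrees with the simple trend.
(D) He (period 1, group 18) vs K (period 4, group 1): the stated order agrees with the simple trend.
The exception is (A): Se (4p⁴) ionizes more easily than half-filled As (4p³).

(A)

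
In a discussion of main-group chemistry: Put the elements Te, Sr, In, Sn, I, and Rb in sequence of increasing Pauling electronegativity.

Rb < Sr < In < Sn < Te < I

Rb is in period 5, group 1; Sr is in period 5, group 2; In is in period 5, group 13; Sn is in period 5, group 14; Te is in period 5, group 16; I is in period 5, group 17.
EN rises left→right (higher Z_eff, smaller atoms) and falls top→bottom (larger, more shielded atoms).
All lie in period 5, so electronegativity increases left to right.
So from lowest to highest: Rb < Sr < In < Sn < Te < I.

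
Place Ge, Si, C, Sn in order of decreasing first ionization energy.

C > Si > Ge > Sn

Removing the outermost electron gets harder across a period and easier down a group.
All are in group 14, so first ionization energy increases up the group.
So from highest to lowest: C > Si > Ge > Sn.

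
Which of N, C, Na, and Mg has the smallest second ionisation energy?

IE_2 is the cost of taking one more electron from the +1 cation: N⁺ still has 4 valence electrons; C⁺ still has 3 valence electrons; Na⁺ is the bare [Ne] core; Mg⁺ still has 1 valence electron.
Core electrons are held far more tightly than valence electrons, so Na tops the IE_2 order.
Valence configurations: N⁺ [He]2s²2p², C⁺ [He]2s²2p¹, Mg⁺ [Ne]3s¹.
Approximate IE_2 values (kJ/mol): N 2856, C 2353, Na 4562, Mg 1451.
Overall IE_2 order: Mg < C < N < Na.

Mg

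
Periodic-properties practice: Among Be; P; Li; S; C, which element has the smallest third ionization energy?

The third ionization energy removes an electron from the +2 ion. For each element: Be²⁺ is the bare [He] core; P²⁺ still has 3 valence electrons; Li²⁺ is already 1 electron into the core; S²⁺ still has 4 valence electrons; C²⁺ still has 2 valence electrons.
Core electrons are held far more tightly than valence electrons, so Li and Be top the IE_3 order.
Valence configurations: P²⁺ [Ne]3s²3p¹, S²⁺ [Ne]3s²3p², C²⁺ [He]2s².
Approximate IE_3 values (kJ/mol): Be 14849, P 2914, Li 11815, S 3357, C 4620.
Overall IE_3 order: P < S < C < Li < Be.

P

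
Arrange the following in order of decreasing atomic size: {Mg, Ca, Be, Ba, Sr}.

Ba > Sr > Ca > Mg > Be

Be is in period 2, group 2; Mg is in period 3, group 2; Ca is in period 4, group 2; Sr is in period 5, group 2; Ba is in period 6, group 2.
Across a period the added protons contract the valence shell; down a group each new principal shell makes the atom larger.
All are in group 2, so atomic radius increases down the group.
So from largest to smallest: Ba > Sr > Ca > Mg > Be.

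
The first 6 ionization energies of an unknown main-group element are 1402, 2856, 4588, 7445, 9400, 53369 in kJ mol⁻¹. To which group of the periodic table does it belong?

Look for the largest jump between consecutive ionization energies: IE6/IE5 ≈ 5.7, far larger than any earlier ratio.
That jump marks the point where a core electron is being removed. So the atom has 5 valence electrons.
A main-group element with 5 valence electrons is in group 15.

Group 15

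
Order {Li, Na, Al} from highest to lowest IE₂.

After 1 electron has been removed, what remains? Li⁺ is the bare [He] core; Na⁺ is the bare [Ne] core; Al⁺ still has 2 valence electrons.
Pulling an electron out of a noble-gas core costs far more than removing a remaining valence electron, so Na and Li sit at the high end of IE_2.
Tabulated IE_2 (kJ/mol): Li 7298, Na 4562, Al 1817.
Putting it together, IE_2: Al < Na < Li.

Li, Na, Al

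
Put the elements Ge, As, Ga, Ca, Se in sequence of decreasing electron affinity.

Se > Ge > As > Ga > Ca

Ca is in period 4, group 2; Ga is in period 4, group 13; Ge is in period 4, group 14; As is in period 4, group 15; Se is in period 4, group 16.
Atoms with high Z_eff and room in the valence shell (especially the halogens) have the most exothermic electron affinities.
All lie in period 4; the across-period trend (electron affinity increases left to right) applies, with the exception below.
Note the exception: Ge has a higher electron affinity than As, contrary to the simple trend — adding an electron to As's half-filled 4p³ is unfavourable, so Ge (4p²) has the more exothermic EA.
Tabulated electron affinity (kJ/mol): Ca 2, Ga 29, Ge 119, As 78, Se 195.
So from highest to lowest: Se > Ge > As > Ga > Ca.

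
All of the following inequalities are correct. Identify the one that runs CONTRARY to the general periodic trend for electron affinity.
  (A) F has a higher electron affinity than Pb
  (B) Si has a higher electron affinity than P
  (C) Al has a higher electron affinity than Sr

(B)

The general trend: electron affinity increases across a period and decreases down a group.
(A) F (period 2, group 17) vs Pb (period 6, group 14): the stated order agrees with the simple trend.
(B) Si (period 3, group 14) vs P (period 3, group 15): the stated order contradicts the simple trend.
(C) Al (period 3, group 13) vs Sr (period 5, group 2): the stated order agrees with the simple trend.
The exception is (B): adding an electron to P's half-filled 3p³ is unfavourable, so Si (3p²) has the more exothermic EA.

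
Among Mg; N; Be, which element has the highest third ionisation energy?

Be

The third ionization energy removes an electron from the +2 ion. For each element: Mg²⁺ is the bare [Ne] core; N²⁺ still has 3 valence electrons; Be²⁺ is the bare [He] core.
Breaking into a closed-shell core is much more expensive than removing a leftover valence electron — Mg and Be have the largest IE_3 here.
The numbers (kJ/mol): Mg 7733, N 4578, Be 14849.
Overall IE_3 order: N < Mg < Be.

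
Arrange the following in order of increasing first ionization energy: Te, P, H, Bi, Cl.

IE₁ increases left→right with effective nuclear charge and decreases top→bottom as the valence shell moves farther out.
These span different periods and groups, so the two trends combine.
Te > Bi: both effects reinforce here, so Te is clearly the higher of the two.
P > Te: the two effects oppose for this pair; the down-group effect wins (1012 vs 869 kJ/mol).
Cl > P: both are in period 3; the period trend gives Cl the larger value.
H > Cl: period and group pull opposite ways; the down-group shift dominates (1312 vs 1251 kJ/mol).
Tabulated first ionization energy (kJ/mol): H 1312, P 1012, Cl 1251, Te 869, Bi 703.
So from lowest to highest: Bi < Te < P < Cl < H.

Bi < Te < P < Cl < H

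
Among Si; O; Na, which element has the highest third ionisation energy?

After 2 electrons have been removed, what remains? Si²⁺ still has 2 valence electrons; O²⁺ still has 4 valence electrons; Na²⁺ is already 1 electron into the core.
Breaking into a closed-shell core is much more expensive than removing a leftover valence electron — Na has the largest IE_3 here.
Valence configurations: Si²⁺ [Ne]3s², O²⁺ [He]2s²2p².
The numbers (kJ/mol): Si 3232, O 5300, Na 6910.
So the third ionization energies run Si < O < Na.

Na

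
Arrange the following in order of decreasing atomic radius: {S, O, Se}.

Se > S > O

Across a period the added protons contract the valence shell; down a group each new principal shell makes the atom larger.
All are in group 16, so atomic radius increases down the group.
So from largest to smallest: Se > S > O.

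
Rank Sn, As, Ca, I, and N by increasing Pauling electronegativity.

Ca < Sn < As < I < N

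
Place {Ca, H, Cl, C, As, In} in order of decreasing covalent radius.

Ca > In > As > Cl > C > H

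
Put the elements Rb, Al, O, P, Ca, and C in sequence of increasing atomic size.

C is in period 2, group 14; O is in period 2, group 16; Al is in period 3, group 13; P is in period 3, group 15; Ca is in period 4, group 2; Rb is in period 5, group 1.
Radius decreases left→right (rising Z_eff, same n) and increases top→bottom (higher n).
Here both period and group differ, so the two effects have to be weighed against each other.
C > O: both are in period 2; the period trend gives C the larger value.
P > C: period and group pull opposite ways; the down-group shift dominates (111 vs 75 pm).
Al > P: both are in period 3; the period trend gives Al the larger value.
Ca > Al: both effects reinforce here, so Ca is clearly the larger of the two.
Rb > Ca: relative to Ca, both the across-period and down-group shifts push Rb's atomic radius up.
Approximate values (pm): C 75, O 63, Al 126, P 111, Ca 171, Rb 210.
So from smallest to largest: O < C < P < Al < Ca < Rb.

O, C, P, Al, Ca, Rb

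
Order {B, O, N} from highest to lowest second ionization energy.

After 1 electron has been removed, what remains? B⁺ still has 2 valence electrons; O⁺ still has 5 valence electrons; N⁺ still has 4 valence electrons.
All are still removing valence electrons, so compare the +1 ions as you would atoms: IE_2 generally rises across a period (higher Z_eff) and falls down a group (larger shell), subject to the usual subshell exceptions.
Valence configurations: B⁺ [He]2s², O⁺ [He]2s²2p³, N⁺ [He]2s²2p².
Approximate IE_2 values (kJ/mol): B 2427, O 3388, N 2856.
Hence IE_2: B < N < O.

O > N > B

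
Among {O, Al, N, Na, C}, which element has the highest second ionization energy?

Na

The second ionization energy removes an electron from the +1 ion. For each element: O⁺ still has 5 valence electrons; Al⁺ still has 2 valence electrons; N⁺ still has 4 valence electrons; Na⁺ is the bare [Ne] core; C⁺ still has 3 valence electrons.
Breaking into a closed-shell core is much more expensive than removing a leftover valence electron — Na has the largest IE_2 here.
Valence configurations: O⁺ [He]2s²2p³, Al⁺ [Ne]3s², N⁺ [He]2s²2p², C⁺ [He]2s²2p¹.
The numbers (kJ/mol): O 3388, Al 1817, N 2856, Na 4562, C 2353.
Hence IE_2: Al < C < N < O < Na.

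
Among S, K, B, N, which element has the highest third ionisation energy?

N

Consider each +2 ion: S²⁺ still has 4 valence electrons; K²⁺ is already 1 electron into the core; B²⁺ still has 1 valence electron; N²⁺ still has 3 valence electrons.
Usually core removal costs more than valence removal, but here the competition is close: a tightly held n=2 valence electron can cost more to remove than an n=3 core electron, so the actual values have to decide it.
Valence configurations: S²⁺ [Ne]3s²3p², B²⁺ [He]2s¹, N²⁺ [He]2s²2p¹.
Tabulated IE_3 (kJ/mol): S 3357, K 4420, B 3660, N 4578.
Putting it together, IE_3: S < B < K < N.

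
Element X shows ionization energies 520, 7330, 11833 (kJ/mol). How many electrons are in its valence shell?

1

Look for the largest jump between consecutive ionization energies: IE2/IE1 ≈ 14.1, far larger than any earlier ratio.
That jump marks the point where a core electron is being removed. So the atom has 1 valence electron.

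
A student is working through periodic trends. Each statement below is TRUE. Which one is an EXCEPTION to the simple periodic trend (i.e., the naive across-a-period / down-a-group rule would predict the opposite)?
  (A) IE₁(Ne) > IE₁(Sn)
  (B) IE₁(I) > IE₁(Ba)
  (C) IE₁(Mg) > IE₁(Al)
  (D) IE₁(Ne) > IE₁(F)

(C)

The general trend: IE₁ increases across a period and decreases down a group.
(A) Ne (period 2, group 18) vs Sn (period 5, group 14): the stated order agrees with the simple trend.
(B) I (period 5, group 17) vs Ba (period 6, group 2): the stated order agrees with the simple trend.
(C) Mg (period 3, group 2) vs Al (period 3, group 13): the stated order contradicts the simple trend.
(D) Ne (period 2, group 18) vs F (period 2, group 17): the stated order agrees with the simple trend.
The exception is (C): Al's single 3p electron is easier to remove than one from Mg's filled 3s².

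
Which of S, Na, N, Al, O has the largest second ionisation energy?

The second ionization energy removes an electron from the +1 ion. For each element: S⁺ still has 5 valence electrons; Na⁺ is the bare [Ne] core; N⁺ still has 4 valence electrons; Al⁺ still has 2 valence electrons; O⁺ still has 5 valence electrons.
Breaking into a closed-shell core is much more expensive than removing a leftover valence electron — Na has the largest IE_2 here.
Valence configurations: S⁺ [Ne]3s²3p³, N⁺ [He]2s²2p², Al⁺ [Ne]3s², O⁺ [He]2s²2p³.
Approximate IE_2 values (kJ/mol): S 2252, Na 4562, N 2856, Al 1817, O 3388.
Overall IE_2 order: Al < S < N < O < Na.

Na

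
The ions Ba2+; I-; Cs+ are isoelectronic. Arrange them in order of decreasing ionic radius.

I-, Cs+, Ba2+

All of these have 54 electrons, so size is governed by nuclear charge alone: the more protons, the stronger the pull on the same electron cloud, and the smaller the ion.
Nuclear charges: Ba2+ (Z=56), Cs+ (Z=55), I- (Z=53).
Largest to smallest: I- > Cs+ > Ba2+.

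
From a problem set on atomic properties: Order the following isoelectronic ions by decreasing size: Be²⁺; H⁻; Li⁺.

H⁻ > Li⁺ > Be²⁺

All of these have 2 electrons, so size is governed by nuclear charge alone: the more protons, the stronger the pull on the same electron cloud, and the smaller the ion.
Nuclear charges: Be²⁺ (Z=4), Li⁺ (Z=3), H⁻ (Z=1).
Largest to smallest: H⁻ > Li⁺ > Be²⁺.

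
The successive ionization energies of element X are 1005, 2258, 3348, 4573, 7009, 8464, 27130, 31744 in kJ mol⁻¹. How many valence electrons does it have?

Look for the largest jump between consecutive ionization energies: IE7/IE6 ≈ 3.2, far larger than any earlier ratio.
That jump marks the point where a core electron is being removed. So the atom has 6 valence electrons.

6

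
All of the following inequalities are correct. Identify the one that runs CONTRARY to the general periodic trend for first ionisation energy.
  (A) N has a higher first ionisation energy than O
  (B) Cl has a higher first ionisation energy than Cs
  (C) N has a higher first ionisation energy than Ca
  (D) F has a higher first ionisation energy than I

(A)

The general trend: first ionisation energy increases across a period and decreases down a group.
(A) N (period 2, group 15) vs O (period 2, group 16): the stated order contradicts the simple trend.
(B) Cl (period 3, group 17) vs Cs (period 6, group 1): the stated order agrees with the simple trend.
(C) N (period 2, group 15) vs Ca (period 4, group 2): the stated order agrees with the simple trend.
(D) F (period 2, group 17) vs I (period 5, group 17): the stated order agrees with the simple trend.
The exception is (A): pairing an electron in O's 2p⁴ costs repulsion energy, so O ionizes more easily than half-filled N (2p³).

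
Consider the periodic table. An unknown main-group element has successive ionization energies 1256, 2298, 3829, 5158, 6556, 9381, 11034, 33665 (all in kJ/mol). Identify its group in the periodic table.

Group 17

Look for the largest jump between consecutive ionization energies: IE8/IE7 ≈ 3.1, far larger than any earlier ratio.
That jump marks the point where a core electron is being removed. So the atom has 7 valence electrons.
A main-group element with 7 valence electrons is in group 17.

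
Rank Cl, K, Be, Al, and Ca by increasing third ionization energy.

After 2 electrons have been removed, what remains? Cl²⁺ still has 5 valence electrons; K²⁺ is already 1 electron into the core; Be²⁺ is the bare [He] core; Al²⁺ still has 1 valence electron; Ca²⁺ is the bare [Ar] core.
Core electrons are held far more tightly than valence electrons, so K, Ca and Be top the IE_3 order.
Valence configurations: Cl²⁺ [Ne]3s²3p³, Al²⁺ [Ne]3s¹.
Tabulated IE_3 (kJ/mol): Cl 3822, K 4420, Be 14849, Al 2745, Ca 4912.
Hence IE_3: Al < Cl < K < Ca < Be.

Al < Cl < K < Ca < Be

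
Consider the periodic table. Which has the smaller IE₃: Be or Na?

Na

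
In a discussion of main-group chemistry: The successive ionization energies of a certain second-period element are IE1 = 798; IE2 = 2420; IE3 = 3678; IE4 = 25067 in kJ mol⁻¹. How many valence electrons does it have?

3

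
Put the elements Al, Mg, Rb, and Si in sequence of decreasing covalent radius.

Mg is in period 3, group 2; Al is in period 3, group 13; Si is in period 3, group 14; Rb is in period 5, group 1.
Across a period the added protons contract the valence shell; down a group each new principal shell makes the atom larger.
Here both period and group differ, so the two effects have to be weighed against each other.
Al > Si: Al lies to the left of Si in period 3, so the across-period effect alone puts Al larger.
Mg > Al: Mg lies to the left of Al in period 3, so the across-period effect alone puts Mg larger.
Rb > Mg: both effects reinforce here, so Rb is clearly the larger of the two.
Approximate values (pm): Mg 139, Al 126, Si 116, Rb 210.
So from largest to smallest: Rb > Mg > Al > Si.

Rb > Mg > Al > Si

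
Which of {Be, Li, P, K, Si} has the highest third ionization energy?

Be

IE_3 is the cost of taking one more electron from the +2 cation: Be²⁺ is the bare [He] core; Li²⁺ is already 1 electron into the core; P²⁺ still has 3 valence electrons; K²⁺ is already 1 electron into the core; Si²⁺ still has 2 valence electrons.
Pulling an electron out of a noble-gas core costs far more than removing a remaining valence electron, so K, Li and Be sit at the high end of IE_3.
Valence configurations: P²⁺ [Ne]3s²3p¹, Si²⁺ [Ne]3s².
P²⁺ loses a lone 3p electron whereas Si²⁺ must break into a filled 3s² pair, so IE_3(Si) > IE_3(P) even though P has the higher nuclear charge.
The numbers (kJ/mol): Be 14849, Li 11815, P 2914, K 4420, Si 3232.
So the third ionization energies run P < Si < K < Li < Be.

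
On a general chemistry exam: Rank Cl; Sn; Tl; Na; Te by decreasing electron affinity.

Na is in period 3, group 1; Cl is in period 3, group 17; Sn is in period 5, group 14; Te is in period 5, group 16; Tl is in period 6, group 13.
Electron affinity generally becomes more exothermic across a period toward the halogens and less exothermic down a group.
Neither a single period nor a single group — weigh both effects.
Na > Tl: period and group pull opposite ways; the down-group shift dominates (53 vs 19 kJ/mol).
Sn > Na: the two effects oppose for this pair; the across-period effect wins (107 vs 53 kJ/mol).
Te > Sn: Te lies to the right of Sn in period 5, so the across-period effect alone puts Te higher.
Cl > Te: both effects reinforce here, so Cl is clearly the higher of the two.
For reference (kJ/mol): Na 53, Cl 349, Sn 107, Te 190, Tl 19.
So from highest to lowest: Cl > Te > Sn > Na > Tl.

Cl > Te > Sn > Na > Tl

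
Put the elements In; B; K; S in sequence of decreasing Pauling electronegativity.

S, B, In, K

B is in period 2, group 13; S is in period 3, group 16; K is in period 4, group 1; In is in period 5, group 13.
Smaller atoms with higher effective nuclear charge are more electronegative.
Here both period and group differ, so the two effects have to be weighed against each other.
In > K: the two effects oppose for this pair; the across-period effect wins (1.78 vs 0.82).
B > In: they share group 13; the group trend gives B the larger value.
S > B: the two effects oppose for this pair; the across-period effect wins (2.58 vs 2.04).
Approximate values (Pauling): B 2.04, S 2.58, K 0.82, In 1.78.
So from highest to lowest: S > B > In > K.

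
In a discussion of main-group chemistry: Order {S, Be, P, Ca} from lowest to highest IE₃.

Consider each +2 ion: S²⁺ still has 4 valence electrons; Be²⁺ is the bare [He] core; P²⁺ still has 3 valence electrons; Ca²⁺ is the bare [Ar] core.
Pulling an electron out of a noble-gas core costs far more than removing a remaining valence electron, so Ca and Be sit at the high end of IE_3.
Valence configurations: S²⁺ [Ne]3s²3p², P²⁺ [Ne]3s²3p¹.
The numbers (kJ/mol): S 3357, Be 14849, P 2914, Ca 4912.
Overall IE_3 order: P < S < Ca < Be.

P < S < Ca < Be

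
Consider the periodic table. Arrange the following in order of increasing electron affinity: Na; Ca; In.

Electron affinity generally becomes more exothermic across a period toward the halogens and less exothermic down a group.
These sit on a diagonal, where the across-period and down-group effects partly cancel.
In > Ca: the two effects oppose for this pair; the across-period effect wins (29 vs 2 kJ/mol).
Na > In: the two effects oppose for this pair; the down-group effect wins (53 vs 29 kJ/mol).
For reference (kJ/mol): Na 53, Ca 2, In 29.
So from lowest to highest: Ca < In < Na.

Ca, In, Na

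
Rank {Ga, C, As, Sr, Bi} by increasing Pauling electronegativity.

C is in period 2, group 14; Ga is in period 4, group 13; As is in period 4, group 15; Sr is in period 5, group 2; Bi is in period 6, group 15.
EN rises left→right (higher Z_eff, smaller atoms) and falls top→bottom (larger, more shielded atoms).
These span different periods and groups, so the two trends combine.
Ga > Sr: relative to Sr, both the across-period and down-group shifts push Ga's electronegativity up.
Bi > Ga: period and group pull opposite ways; the across-period shift dominates (2.02 vs 1.81).
As > Bi: As sits above Bi in group 15, so the down-group effect alone puts As higher.
C > As: the two effects oppose for this pair; the down-group effect wins (2.55 vs 2.18).
Approximate values (Pauling): C 2.55, Ga 1.81, As 2.18, Sr 0.95, Bi 2.02.
So from lowest to highest: Sr < Ga < Bi < As < C.

Sr, Ga, Bi, As, C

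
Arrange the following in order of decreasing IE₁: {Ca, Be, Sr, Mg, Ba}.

Be > Mg > Ca > Sr > Ba

First ionization energy rises across a period (greater Z_eff holds electrons more tightly) and falls down a group (valence electrons are farther from the nucleus).
All are in group 2, so first ionization energy increases up the group.
So from highest to lowest: Be > Mg > Ca > Sr > Ba.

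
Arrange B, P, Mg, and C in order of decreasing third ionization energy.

The third ionization energy removes an electron from the +2 ion. For each element: B²⁺ still has 1 valence electron; P²⁺ still has 3 valence electrons; Mg²⁺ is the bare [Ne] core; C²⁺ still has 2 valence electrons.
Breaking into a closed-shell core is much more expensive than removing a leftover valence electron — Mg has the largest IE_3 here.
Valence configurations: B²⁺ [He]2s¹, P²⁺ [Ne]3s²3p¹, C²⁺ [He]2s².
Approximate IE_3 values (kJ/mol): B 3660, P 2914, Mg 7733, C 4620.
Overall IE_3 order: P < B < C < Mg.

Mg, C, B, P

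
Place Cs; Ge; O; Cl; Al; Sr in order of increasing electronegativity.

Cs, Sr, Al, Ge, Cl, O

O is in period 2, group 16; Al is in period 3, group 13; Cl is in period 3, group 17; Ge is in period 4, group 14; Sr is in period 5, group 2; Cs is in period 6, group 1.
EN rises left→right (higher Z_eff, smaller atoms) and falls top→bottom (larger, more shielded atoms).
Neither a single period nor a single group — weigh both effects.
Sr > Cs: both effects reinforce here, so Sr is clearly the higher of the two.
Al > Sr: relative to Sr, both the across-period and down-group shifts push Al's electronegativity up.
Ge > Al: the two effects oppose for this pair; the across-period effect wins (2.01 vs 1.61).
Cl > Ge: both effects reinforce here, so Cl is clearly the higher of the two.
O > Cl: period and group pull opposite ways; the down-group shift dominates (3.44 vs 3.16).
Tabulated electronegativity (Pauling): O 3.44, Al 1.61, Cl 3.16, Ge 2.01, Sr 0.95, Cs 0.79.
So from lowest to highest: Cs < Sr < Al < Ge < Cl < O.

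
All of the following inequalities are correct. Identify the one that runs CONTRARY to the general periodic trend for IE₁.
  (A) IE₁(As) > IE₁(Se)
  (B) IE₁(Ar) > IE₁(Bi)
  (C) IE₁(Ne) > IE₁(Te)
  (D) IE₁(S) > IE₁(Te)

(A)

The general trend: IE₁ increases across a period and decreases down a group.
(A) As (period 4, group 15) vs Se (period 4, group 16): the stated order contradicts the simple trend.
(B) Ar (period 3, group 18) vs Bi (period 6, group 15): the stated order agrees with the simple trend.
(C) Ne (period 2, group 18) vs Te (period 5, group 16): the stated order agrees with the simple trend.
(D) S (period 3, group 16) vs Te (period 5, group 16): the stated order agrees with the simple trend.
The exception is (A): Se (4p⁴) ionizes more easily than half-filled As (4p³).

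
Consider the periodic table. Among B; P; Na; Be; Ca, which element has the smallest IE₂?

Ca

IE_2 is the cost of taking one more electron from the +1 cation: B⁺ still has 2 valence electrons; P⁺ still has 4 valence electrons; Na⁺ is the bare [Ne] core; Be⁺ still has 1 valence electron; Ca⁺ still has 1 valence electron.
Core electrons are held far more tightly than valence electrons, so Na tops the IE_2 order.
Valence configurations: B⁺ [He]2s², P⁺ [Ne]3s²3p², Be⁺ [He]2s¹, Ca⁺ [Ar]4s¹.
Approximate IE_2 values (kJ/mol): B 2427, P 1907, Na 4562, Be 1757, Ca 1145.
Hence IE_2: Ca < Be < P < B < Na.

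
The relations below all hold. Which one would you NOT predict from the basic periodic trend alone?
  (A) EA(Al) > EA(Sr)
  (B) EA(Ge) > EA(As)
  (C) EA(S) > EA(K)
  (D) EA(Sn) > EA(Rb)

The general trend: electron affinity increases across a period and decreases down a group.
(A) Al (period 3, group 13) vs Sr (period 5, group 2): the stated order agrees with the simple trend.
(B) Ge (period 4, group 14) vs As (period 4, group 15): the stated order contradicts the simple trend.
(C) S (period 3, group 16) vs K (period 4, group 1): the stated order agrees with the simple trend.
(D) Sn (period 5, group 14) vs Rb (period 5, group 1): the stated order agrees with the simple trend.
The exception is (B): adding an electron to As's half-filled 4p³ is unfavourable, so Ge (4p²) has the more exothermic EA.

(B)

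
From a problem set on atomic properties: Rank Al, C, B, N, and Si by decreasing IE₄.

B > Al > N > C > Si

The fourth ionization energy removes an electron from the +3 ion. For each element: Al³⁺ is the bare [Ne] core; C³⁺ still has 1 valence electron; B³⁺ is the bare [He] core; N³⁺ still has 2 valence electrons; Si³⁺ still has 1 valence electron.
Breaking into a closed-shell core is much more expensive than removing a leftover valence electron — Al and B have the largest IE_4 here.
Valence configurations: C³⁺ [He]2s¹, N³⁺ [He]2s², Si³⁺ [Ne]3s¹.
Approximate IE_4 values (kJ/mol): Al 11577, C 6223, B 25026, N 7475, Si 4356.
Hence IE_4: Si < C < N < Al < B.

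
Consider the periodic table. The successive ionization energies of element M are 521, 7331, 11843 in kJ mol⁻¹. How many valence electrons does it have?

1

Look for the largest jump between consecutive ionization energies: IE2/IE1 ≈ 14.1, far larger than any earlier ratio.
That jump marks the point where a core electron is being removed. So the atom has 1 valence electron.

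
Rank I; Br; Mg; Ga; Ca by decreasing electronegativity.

Mg is in period 3, group 2; Ca is in period 4, group 2; Ga is in period 4, group 13; Br is in period 4, group 17; I is in period 5, group 17.
Smaller atoms with higher effective nuclear charge are more electronegative.
Here both period and group differ, so the two effects have to be weighed against each other.
Mg > Ca: they share group 2; the group trend gives Mg the larger value.
Ga > Mg: period and group pull opposite ways; the across-period shift dominates (1.81 vs 1.31).
I > Ga: period and group pull opposite ways; the across-period shift dominates (2.66 vs 1.81).
Br > I: they share group 17; the group trend gives Br the larger value.
For reference (Pauling): Mg 1.31, Ca 1.00, Ga 1.81, Br 2.96, I 2.66.
So from highest to lowest: Br > I > Ga > Mg > Ca.

Br > I > Ga > Mg > Ca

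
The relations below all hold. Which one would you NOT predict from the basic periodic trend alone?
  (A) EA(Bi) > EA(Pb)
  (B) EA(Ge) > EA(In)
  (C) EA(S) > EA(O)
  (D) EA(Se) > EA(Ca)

(C)

The general trend: electron affinity increases across a period and decreases down a group.
(A) Bi (period 6, group 15) vs Pb (period 6, group 14): the stated order agrees with the simple trend.
(B) Ge (period 4, group 14) vs In (period 5, group 13): the stated order agrees with the simple trend.
(C) S (period 3, group 16) vs O (period 2, group 16): the stated order contradicts the simple trend.
(D) Se (period 4, group 16) vs Ca (period 4, group 2): the stated order agrees with the simple trend.
The exception is (C): the compact 2p subshell of O repels the added electron more than S's larger 3p does.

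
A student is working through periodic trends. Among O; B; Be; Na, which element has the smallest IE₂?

Be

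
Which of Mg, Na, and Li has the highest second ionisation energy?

Li

After 1 electron has been removed, what remains? Mg⁺ still has 1 valence electron; Na⁺ is the bare [Ne] core; Li⁺ is the bare [He] core.
Pulling an electron out of a noble-gas core costs far more than removing a remaining valence electron, so Na and Li sit at the high end of IE_2.
Approximate IE_2 values (kJ/mol): Mg 1451, Na 4562, Li 7298.
Hence IE_2: Mg < Na < Li.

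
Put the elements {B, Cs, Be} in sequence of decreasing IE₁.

Be is in period 2, group 2; B is in period 2, group 13; Cs is in period 6, group 1.
Removing the outermost electron gets harder across a period and easier down a group.
Here both period and group differ, so the two effects have to be weighed against each other.
B > Cs: relative to Cs, both the across-period and down-group shifts push B's first ionization energy up.
Be > B: this pair runs against the simple trend — see the exception note.
Note the exception: Be has a higher first ionization energy than B, contrary to the simple trend — removing B's lone 2p electron is easier than breaking Be's filled 2s².
Approximate values (kJ/mol): Be 900, B 801, Cs 376.
So from highest to lowest: Be > B > Cs.

Be, B, Cs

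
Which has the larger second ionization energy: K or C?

K

The second ionization energy removes an electron from the +1 ion. For each element: K⁺ is the bare [Ar] core; C⁺ still has 3 valence electrons.
Pulling an electron out of a noble-gas core costs far more than removing a remaining valence electron, so K sits at the high end of IE_2.
Tabulated IE_2 (kJ/mol): K 3052, C 2353.
Putting it together, IE_2: C < K.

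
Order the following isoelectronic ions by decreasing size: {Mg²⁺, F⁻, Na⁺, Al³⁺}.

F⁻, Na⁺, Mg²⁺, Al³⁺

All of these have 10 electrons, so size is governed by nuclear charge alone: the more protons, the stronger the pull on the same electron cloud, and the smaller the ion.
Nuclear charges: Al³⁺ (Z=13), Mg²⁺ (Z=12), Na⁺ (Z=11), F⁻ (Z=9).
Largest to smallest: F⁻ > Na⁺ > Mg²⁺ > Al³⁺.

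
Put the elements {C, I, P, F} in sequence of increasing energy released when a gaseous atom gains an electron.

P < C < I < F

C is in period 2, group 14; F is in period 2, group 17; P is in period 3, group 15; I is in period 5, group 17.
EA tends to increase across a period and decrease down a group, though the pattern is less regular than for IE or radius.
Neither a single period nor a single group — weigh both effects.
C > P: the two effects oppose for this pair; the down-group effect wins (122 vs 72 kJ/mol).
I > C: period and group pull opposite ways; the across-period shift dominates (295 vs 122 kJ/mol).
F > I: F sits above I in group 17, so the down-group effect alone puts F higher.
Approximate values (kJ/mol): C 122, F 328, P 72, I 295.
So from lowest to highest: P < C < I < F.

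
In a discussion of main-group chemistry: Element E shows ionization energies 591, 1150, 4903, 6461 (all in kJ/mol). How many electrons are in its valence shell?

2

Look for the largest jump between consecutive ionization energies: IE3/IE2 ≈ 4.3, far larger than any earlier ratio.
That jump marks the point where a core electron is being removed. So the atom has 2 valence electrons.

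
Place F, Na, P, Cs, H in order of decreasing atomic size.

Cs > Na > P > F > H

H is in period 1, group 1; F is in period 2, group 17; Na is in period 3, group 1; P is in period 3, group 15; Cs is in period 6, group 1.
Radius decreases left→right (rising Z_eff, same n) and increases top→bottom (higher n).
Here both period and group differ, so the two effects have to be weighed against each other.
F > H: the two effects oppose for this pair; the down-group effect wins (64 vs 32 pm).
P > F: relative to F, both the across-period and down-group shifts push P's atomic radius up.
Na > P: both are in period 3; the period trend gives Na the larger value.
Cs > Na: Cs sits below Na in group 1, so the down-group effect alone puts Cs larger.
Approximate values (pm): H 32, F 64, Na 155, P 111, Cs 232.
So from largest to smallest: Cs > Na > P > F > H.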